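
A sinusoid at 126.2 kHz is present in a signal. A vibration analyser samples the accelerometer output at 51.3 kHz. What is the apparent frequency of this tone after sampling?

126.2 kHz mod fs = 23.6 kHz.
23.6 kHz ≤ fs/2 = 25.65 kHz, appears at 23.6 kHz.

23.6 kHz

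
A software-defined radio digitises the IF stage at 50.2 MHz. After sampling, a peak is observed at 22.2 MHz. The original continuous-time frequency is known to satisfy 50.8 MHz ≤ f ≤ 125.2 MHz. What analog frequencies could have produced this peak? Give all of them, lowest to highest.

Frequencies that alias to 22.2 MHz are k·fs ± 22.2 MHz for integer k ≥ 0.
k=0: 22.2 MHz.
k=1: 28 MHz, 72.4 MHz.
k=2: 78.2 MHz, 122.6 MHz.
k=3: 128.4 MHz, 172.8 MHz.
Within [50.8 MHz, 125.2 MHz]: 72.4 MHz, 78.2 MHz, 122.6 MHz.

72.4 MHz, 78.2 MHz, 122.6 MHz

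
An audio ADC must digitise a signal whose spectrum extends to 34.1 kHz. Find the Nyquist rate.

Nyquist rate = 2 × 34.1 kHz = 68.2 kHz.

68.2 kHz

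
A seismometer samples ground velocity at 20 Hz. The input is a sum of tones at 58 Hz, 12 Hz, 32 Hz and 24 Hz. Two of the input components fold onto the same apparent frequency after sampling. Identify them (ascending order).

fs/2 = 10 Hz.
58 Hz mod fs = 18 Hz.
18 Hz > fs/2 = 10 Hz, folds to fs − 18 Hz = 2 Hz.
12 Hz > fs/2 = 10 Hz, folds to fs − 12 Hz = 8 Hz.
32 Hz mod fs = 12 Hz.
12 Hz > fs/2 = 10 Hz, folds to fs − 12 Hz = 8 Hz.
24 Hz mod fs = 4 Hz.
4 Hz ≤ fs/2 = 10 Hz, appears at 4 Hz.
12 Hz and 32 Hz both map to 8 Hz.

12 Hz, 32 Hz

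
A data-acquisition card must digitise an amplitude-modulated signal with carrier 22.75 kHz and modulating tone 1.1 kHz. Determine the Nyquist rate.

47.7 kHz

AM sidebands sit at fc ± fm = 21.65 kHz and 23.85 kHz.
Highest-frequency component: 23.85 kHz.
Nyquist rate = 2 × 23.85 kHz = 47.7 kHz.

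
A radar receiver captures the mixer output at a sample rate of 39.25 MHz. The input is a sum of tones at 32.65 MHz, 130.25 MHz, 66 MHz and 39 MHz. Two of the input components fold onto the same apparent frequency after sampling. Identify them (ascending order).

fs/2 = 19.625 MHz.
32.65 MHz > fs/2 = 19.625 MHz, folds to fs − 32.65 MHz = 6.6 MHz.
130.25 MHz mod fs = 12.5 MHz.
12.5 MHz ≤ fs/2 = 19.625 MHz, appears at 12.5 MHz.
66 MHz mod fs = 26.75 MHz.
26.75 MHz > fs/2 = 19.625 MHz, folds to fs − 26.75 MHz = 12.5 MHz.
39 MHz > fs/2 = 19.625 MHz, folds to fs − 39 MHz = 0.25 MHz.
66 MHz and 130.25 MHz both map to 12.5 MHz.

66 MHz, 130.25 MHz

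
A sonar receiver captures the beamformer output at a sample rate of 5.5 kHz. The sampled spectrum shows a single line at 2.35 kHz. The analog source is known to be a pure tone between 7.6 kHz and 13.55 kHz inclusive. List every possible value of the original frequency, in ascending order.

7.85 kHz, 8.65 kHz, 13.35 kHz

Frequencies that alias to 2.35 kHz are k·fs ± 2.35 kHz for integer k ≥ 0.
k=0: 2.35 kHz.
k=1: 3.15 kHz, 7.85 kHz.
k=2: 8.65 kHz, 13.35 kHz.
k=3: 14.15 kHz, 18.85 kHz.
Within [7.6 kHz, 13.55 kHz]: 7.85 kHz, 8.65 kHz, 13.35 kHz.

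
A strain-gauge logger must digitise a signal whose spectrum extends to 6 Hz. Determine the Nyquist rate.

12 Hz

Nyquist rate = 2 × 6 Hz = 12 Hz.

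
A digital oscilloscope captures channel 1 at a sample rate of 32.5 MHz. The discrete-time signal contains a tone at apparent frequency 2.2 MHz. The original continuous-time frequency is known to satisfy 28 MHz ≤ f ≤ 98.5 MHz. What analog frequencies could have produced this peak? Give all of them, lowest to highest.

30.3 MHz, 34.7 MHz, 62.8 MHz, 67.2 MHz, 95.3 MHz

Frequencies that alias to 2.2 MHz are k·fs ± 2.2 MHz for integer k ≥ 0.
k=0: 2.2 MHz.
k=1: 30.3 MHz, 34.7 MHz.
k=2: 62.8 MHz, 67.2 MHz.
k=3: 95.3 MHz, 99.7 MHz.
k=4: 127.8 MHz, 132.2 MHz.
Within [28 MHz, 98.5 MHz]: 30.3 MHz, 34.7 MHz, 62.8 MHz, 67.2 MHz, 95.3 MHz.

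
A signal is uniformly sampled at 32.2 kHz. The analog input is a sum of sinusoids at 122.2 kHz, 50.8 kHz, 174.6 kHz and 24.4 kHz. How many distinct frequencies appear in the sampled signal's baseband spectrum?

fs/2 = 16.1 kHz.
122.2 kHz mod fs = 25.6 kHz.
25.6 kHz > fs/2 = 16.1 kHz, folds to fs − 25.6 kHz = 6.6 kHz.
50.8 kHz mod fs = 18.6 kHz.
18.6 kHz > fs/2 = 16.1 kHz, folds to fs − 18.6 kHz = 13.6 kHz.
174.6 kHz mod fs = 13.6 kHz.
13.6 kHz ≤ fs/2 = 16.1 kHz, appears at 13.6 kHz.
24.4 kHz > fs/2 = 16.1 kHz, folds to fs − 24.4 kHz = 7.8 kHz.
Distinct values: {6.6 kHz, 7.8 kHz, 13.6 kHz} → 3.

3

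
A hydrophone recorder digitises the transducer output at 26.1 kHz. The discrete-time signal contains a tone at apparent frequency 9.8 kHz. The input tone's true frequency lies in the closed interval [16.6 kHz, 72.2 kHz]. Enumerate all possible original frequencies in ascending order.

35.9 kHz, 42.4 kHz, 62 kHz, 68.5 kHz

Frequencies that alias to 9.8 kHz are k·fs ± 9.8 kHz for integer k ≥ 0.
k=0: 9.8 kHz.
k=1: 16.3 kHz, 35.9 kHz.
k=2: 42.4 kHz, 62 kHz.
k=3: 68.5 kHz, 88.1 kHz.
k=4: 94.6 kHz, 114.2 kHz.
Within [16.6 kHz, 72.2 kHz]: 35.9 kHz, 42.4 kHz, 62 kHz, 68.5 kHz.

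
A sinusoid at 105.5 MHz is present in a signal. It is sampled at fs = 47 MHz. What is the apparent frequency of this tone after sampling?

105.5 MHz mod fs = 11.5 MHz.
11.5 MHz ≤ fs/2 = 23.5 MHz, appears at 11.5 MHz.

11.5 MHz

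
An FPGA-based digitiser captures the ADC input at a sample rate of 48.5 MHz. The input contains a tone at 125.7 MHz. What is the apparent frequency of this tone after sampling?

125.7 MHz mod fs = 28.7 MHz.
28.7 MHz > fs/2 = 24.25 MHz, folds to fs − 28.7 MHz = 19.8 MHz.

19.8 MHz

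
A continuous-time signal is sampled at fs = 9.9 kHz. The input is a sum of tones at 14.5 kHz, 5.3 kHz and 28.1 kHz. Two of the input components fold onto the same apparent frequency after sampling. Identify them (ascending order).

fs/2 = 4.95 kHz.
14.5 kHz mod fs = 4.6 kHz.
4.6 kHz ≤ fs/2 = 4.95 kHz, appears at 4.6 kHz.
5.3 kHz > fs/2 = 4.95 kHz, folds to fs − 5.3 kHz = 4.6 kHz.
28.1 kHz mod fs = 8.3 kHz.
8.3 kHz > fs/2 = 4.95 kHz, folds to fs − 8.3 kHz = 1.6 kHz.
5.3 kHz and 14.5 kHz both map to 4.6 kHz.

5.3 kHz, 14.5 kHz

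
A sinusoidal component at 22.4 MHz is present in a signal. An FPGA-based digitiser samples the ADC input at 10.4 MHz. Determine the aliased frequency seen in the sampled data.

1.6 MHz

22.4 MHz mod fs = 1.6 MHz.
1.6 MHz ≤ fs/2 = 5.2 MHz, appears at 1.6 MHz.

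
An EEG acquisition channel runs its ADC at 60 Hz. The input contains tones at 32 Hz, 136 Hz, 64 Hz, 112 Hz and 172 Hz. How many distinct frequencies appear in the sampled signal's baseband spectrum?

4

fs/2 = 30 Hz.
32 Hz > fs/2 = 30 Hz, folds to fs − 32 Hz = 28 Hz.
136 Hz mod fs = 16 Hz.
16 Hz ≤ fs/2 = 30 Hz, appears at 16 Hz.
64 Hz mod fs = 4 Hz.
4 Hz ≤ fs/2 = 30 Hz, appears at 4 Hz.
112 Hz mod fs = 52 Hz.
52 Hz > fs/2 = 30 Hz, folds to fs − 52 Hz = 8 Hz.
172 Hz mod fs = 52 Hz.
52 Hz > fs/2 = 30 Hz, folds to fs − 52 Hz = 8 Hz.
Distinct values: {4 Hz, 8 Hz, 16 Hz, 28 Hz} → 4.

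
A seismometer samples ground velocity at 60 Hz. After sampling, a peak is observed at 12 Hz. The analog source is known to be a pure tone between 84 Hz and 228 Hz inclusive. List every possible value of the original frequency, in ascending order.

Frequencies that alias to 12 Hz are k·fs ± 12 Hz for integer k ≥ 0.
k=0: 12 Hz.
k=1: 48 Hz, 72 Hz.
k=2: 108 Hz, 132 Hz.
k=3: 168 Hz, 192 Hz.
k=4: 228 Hz, 252 Hz.
k=5: 288 Hz, 312 Hz.
Within [84 Hz, 228 Hz]: 108 Hz, 132 Hz, 168 Hz, 192 Hz, 228 Hz.

108 Hz, 132 Hz, 168 Hz, 192 Hz, 228 Hz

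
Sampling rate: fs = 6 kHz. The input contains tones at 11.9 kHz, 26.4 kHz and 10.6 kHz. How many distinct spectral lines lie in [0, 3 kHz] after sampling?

3

fs/2 = 3 kHz.
11.9 kHz mod fs = 5.9 kHz.
5.9 kHz > fs/2 = 3 kHz, folds to fs − 5.9 kHz = 0.1 kHz.
26.4 kHz mod fs = 2.4 kHz.
2.4 kHz ≤ fs/2 = 3 kHz, appears at 2.4 kHz.
10.6 kHz mod fs = 4.6 kHz.
4.6 kHz > fs/2 = 3 kHz, folds to fs − 4.6 kHz = 1.4 kHz.
Distinct values: {0.1 kHz, 1.4 kHz, 2.4 kHz} → 3.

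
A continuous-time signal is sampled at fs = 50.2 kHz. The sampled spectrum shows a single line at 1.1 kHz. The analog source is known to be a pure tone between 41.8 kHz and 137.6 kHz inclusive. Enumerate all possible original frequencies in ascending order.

49.1 kHz, 51.3 kHz, 99.3 kHz, 101.5 kHz

Frequencies that alias to 1.1 kHz are k·fs ± 1.1 kHz for integer k ≥ 0.
k=0: 1.1 kHz.
k=1: 49.1 kHz, 51.3 kHz.
k=2: 99.3 kHz, 101.5 kHz.
k=3: 149.5 kHz, 151.7 kHz.
Within [41.8 kHz, 137.6 kHz]: 49.1 kHz, 51.3 kHz, 99.3 kHz, 101.5 kHz.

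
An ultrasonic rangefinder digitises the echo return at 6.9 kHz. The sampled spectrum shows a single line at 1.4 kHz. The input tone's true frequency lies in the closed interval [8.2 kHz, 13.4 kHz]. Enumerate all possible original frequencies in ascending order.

8.3 kHz, 12.4 kHz

Frequencies that alias to 1.4 kHz are k·fs ± 1.4 kHz for integer k ≥ 0.
k=0: 1.4 kHz.
k=1: 5.5 kHz, 8.3 kHz.
k=2: 12.4 kHz, 15.2 kHz.
k=3: 19.3 kHz, 22.1 kHz.
Within [8.2 kHz, 13.4 kHz]: 8.3 kHz, 12.4 kHz.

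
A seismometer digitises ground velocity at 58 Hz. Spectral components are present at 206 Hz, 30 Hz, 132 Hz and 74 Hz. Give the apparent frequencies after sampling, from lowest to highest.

16 Hz, 26 Hz, 28 Hz

fs/2 = 29 Hz.
206 Hz mod fs = 32 Hz.
32 Hz > fs/2 = 29 Hz, folds to fs − 32 Hz = 26 Hz.
30 Hz > fs/2 = 29 Hz, folds to fs − 30 Hz = 28 Hz.
132 Hz mod fs = 16 Hz.
16 Hz ≤ fs/2 = 29 Hz, appears at 16 Hz.
74 Hz mod fs = 16 Hz.
16 Hz ≤ fs/2 = 29 Hz, appears at 16 Hz.
Distinct values: {16 Hz, 26 Hz, 28 Hz}.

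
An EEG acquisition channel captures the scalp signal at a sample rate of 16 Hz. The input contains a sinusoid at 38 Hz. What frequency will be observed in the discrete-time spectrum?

38 Hz mod fs = 6 Hz.
6 Hz ≤ fs/2 = 8 Hz, appears at 6 Hz.

6 Hz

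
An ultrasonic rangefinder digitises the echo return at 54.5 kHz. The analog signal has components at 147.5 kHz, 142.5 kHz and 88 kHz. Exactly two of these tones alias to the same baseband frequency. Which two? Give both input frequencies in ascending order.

88 kHz, 142.5 kHz

fs/2 = 27.25 kHz.
147.5 kHz mod fs = 38.5 kHz.
38.5 kHz > fs/2 = 27.25 kHz, folds to fs − 38.5 kHz = 16 kHz.
142.5 kHz mod fs = 33.5 kHz.
33.5 kHz > fs/2 = 27.25 kHz, folds to fs − 33.5 kHz = 21 kHz.
88 kHz mod fs = 33.5 kHz.
33.5 kHz > fs/2 = 27.25 kHz, folds to fs − 33.5 kHz = 21 kHz.
88 kHz and 142.5 kHz both map to 21 kHz.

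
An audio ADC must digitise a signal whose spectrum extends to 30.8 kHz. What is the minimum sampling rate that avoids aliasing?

Nyquist rate = 2 × 30.8 kHz = 61.6 kHz.

61.6 kHz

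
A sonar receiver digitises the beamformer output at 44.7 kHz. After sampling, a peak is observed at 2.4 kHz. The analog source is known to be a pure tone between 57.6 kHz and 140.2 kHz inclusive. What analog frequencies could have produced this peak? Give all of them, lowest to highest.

Frequencies that alias to 2.4 kHz are k·fs ± 2.4 kHz for integer k ≥ 0.
k=0: 2.4 kHz.
k=1: 42.3 kHz, 47.1 kHz.
k=2: 87 kHz, 91.8 kHz.
k=3: 131.7 kHz, 136.5 kHz.
k=4: 176.4 kHz, 181.2 kHz.
Within [57.6 kHz, 140.2 kHz]: 87 kHz, 91.8 kHz, 131.7 kHz, 136.5 kHz.

87 kHz, 91.8 kHz, 131.7 kHz, 136.5 kHz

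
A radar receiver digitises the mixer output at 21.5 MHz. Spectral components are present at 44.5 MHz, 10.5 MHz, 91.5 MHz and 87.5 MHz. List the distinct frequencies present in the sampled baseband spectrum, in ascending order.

1.5 MHz, 5.5 MHz, 10.5 MHz

fs/2 = 10.75 MHz.
44.5 MHz mod fs = 1.5 MHz.
1.5 MHz ≤ fs/2 = 10.75 MHz, appears at 1.5 MHz.
10.5 MHz ≤ fs/2 = 10.75 MHz, passes unchanged.
91.5 MHz mod fs = 5.5 MHz.
5.5 MHz ≤ fs/2 = 10.75 MHz, appears at 5.5 MHz.
87.5 MHz mod fs = 1.5 MHz.
1.5 MHz ≤ fs/2 = 10.75 MHz, appears at 1.5 MHz.
Distinct values: {1.5 MHz, 5.5 MHz, 10.5 MHz}.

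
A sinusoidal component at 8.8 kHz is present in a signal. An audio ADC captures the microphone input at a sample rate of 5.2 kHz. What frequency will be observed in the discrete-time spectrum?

8.8 kHz mod fs = 3.6 kHz.
3.6 kHz > fs/2 = 2.6 kHz, folds to fs − 3.6 kHz = 1.6 kHz.

1.6 kHz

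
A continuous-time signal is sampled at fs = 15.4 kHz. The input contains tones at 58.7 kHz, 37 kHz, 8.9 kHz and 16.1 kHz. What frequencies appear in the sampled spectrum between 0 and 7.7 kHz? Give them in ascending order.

fs/2 = 7.7 kHz.
58.7 kHz mod fs = 12.5 kHz.
12.5 kHz > fs/2 = 7.7 kHz, folds to fs − 12.5 kHz = 2.9 kHz.
37 kHz mod fs = 6.2 kHz.
6.2 kHz ≤ fs/2 = 7.7 kHz, appears at 6.2 kHz.
8.9 kHz > fs/2 = 7.7 kHz, folds to fs − 8.9 kHz = 6.5 kHz.
16.1 kHz mod fs = 0.7 kHz.
0.7 kHz ≤ fs/2 = 7.7 kHz, appears at 0.7 kHz.
Distinct values: {0.7 kHz, 2.9 kHz, 6.2 kHz, 6.5 kHz}.

0.7 kHz, 2.9 kHz, 6.2 kHz, 6.5 kHz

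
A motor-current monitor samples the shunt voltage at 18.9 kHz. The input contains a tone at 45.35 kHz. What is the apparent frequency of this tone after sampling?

45.35 kHz mod fs = 7.55 kHz.
7.55 kHz ≤ fs/2 = 9.45 kHz, appears at 7.55 kHz.

7.55 kHz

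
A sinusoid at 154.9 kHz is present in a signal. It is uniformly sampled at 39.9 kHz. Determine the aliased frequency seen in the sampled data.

154.9 kHz mod fs = 35.2 kHz.
35.2 kHz > fs/2 = 19.95 kHz, folds to fs − 35.2 kHz = 4.7 kHz.

4.7 kHz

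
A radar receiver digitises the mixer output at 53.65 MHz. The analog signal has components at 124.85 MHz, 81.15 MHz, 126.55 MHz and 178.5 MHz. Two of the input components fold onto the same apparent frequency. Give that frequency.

fs/2 = 26.825 MHz.
124.85 MHz mod fs = 17.55 MHz.
17.55 MHz ≤ fs/2 = 26.825 MHz, appears at 17.55 MHz.
81.15 MHz mod fs = 27.5 MHz.
27.5 MHz > fs/2 = 26.825 MHz, folds to fs − 27.5 MHz = 26.15 MHz.
126.55 MHz mod fs = 19.25 MHz.
19.25 MHz ≤ fs/2 = 26.825 MHz, appears at 19.25 MHz.
178.5 MHz mod fs = 17.55 MHz.
17.55 MHz ≤ fs/2 = 26.825 MHz, appears at 17.55 MHz.
124.85 MHz and 178.5 MHz both map to 17.55 MHz.

17.55 MHz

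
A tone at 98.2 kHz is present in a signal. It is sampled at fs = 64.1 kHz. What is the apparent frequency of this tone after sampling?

30 kHz

98.2 kHz mod fs = 34.1 kHz.
34.1 kHz > fs/2 = 32.05 kHz, folds to fs − 34.1 kHz = 30 kHz.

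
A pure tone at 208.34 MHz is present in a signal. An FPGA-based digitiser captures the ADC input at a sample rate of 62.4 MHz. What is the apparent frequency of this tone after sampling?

208.34 MHz mod fs = 21.14 MHz.
21.14 MHz ≤ fs/2 = 31.2 MHz, appears at 21.14 MHz.

21.14 MHz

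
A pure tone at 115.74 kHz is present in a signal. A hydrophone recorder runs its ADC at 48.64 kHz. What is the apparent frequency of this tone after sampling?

115.74 kHz mod fs = 18.46 kHz.
18.46 kHz ≤ fs/2 = 24.32 kHz, appears at 18.46 kHz.

18.46 kHz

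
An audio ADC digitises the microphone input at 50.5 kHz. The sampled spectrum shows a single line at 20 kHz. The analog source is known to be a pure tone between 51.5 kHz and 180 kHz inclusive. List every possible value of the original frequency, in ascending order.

70.5 kHz, 81 kHz, 121 kHz, 131.5 kHz, 171.5 kHz

Frequencies that alias to 20 kHz are k·fs ± 20 kHz for integer k ≥ 0.
k=0: 20 kHz.
k=1: 30.5 kHz, 70.5 kHz.
k=2: 81 kHz, 121 kHz.
k=3: 131.5 kHz, 171.5 kHz.
k=4: 182 kHz, 222 kHz.
Within [51.5 kHz, 180 kHz]: 70.5 kHz, 81 kHz, 121 kHz, 131.5 kHz, 171.5 kHz.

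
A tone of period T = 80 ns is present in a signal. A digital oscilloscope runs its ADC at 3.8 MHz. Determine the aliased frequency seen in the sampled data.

T = 80 ns → f = 1/T = 12.5 MHz.
12.5 MHz mod fs = 1.1 MHz.
1.1 MHz ≤ fs/2 = 1.9 MHz, appears at 1.1 MHz.

1.1 MHz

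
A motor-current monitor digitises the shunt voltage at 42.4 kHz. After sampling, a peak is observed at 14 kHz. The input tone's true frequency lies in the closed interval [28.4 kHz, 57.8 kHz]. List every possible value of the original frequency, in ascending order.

Frequencies that alias to 14 kHz are k·fs ± 14 kHz for integer k ≥ 0.
k=0: 14 kHz.
k=1: 28.4 kHz, 56.4 kHz.
k=2: 70.8 kHz, 98.8 kHz.
Within [28.4 kHz, 57.8 kHz]: 28.4 kHz, 56.4 kHz.

28.4 kHz, 56.4 kHz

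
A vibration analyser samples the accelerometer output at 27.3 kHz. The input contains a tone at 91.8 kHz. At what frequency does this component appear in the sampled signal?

91.8 kHz mod fs = 9.9 kHz.
9.9 kHz ≤ fs/2 = 13.65 kHz, appears at 9.9 kHz.

9.9 kHz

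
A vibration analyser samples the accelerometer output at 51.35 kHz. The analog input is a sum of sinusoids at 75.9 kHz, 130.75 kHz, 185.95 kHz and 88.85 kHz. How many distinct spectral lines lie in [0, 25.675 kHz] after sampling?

fs/2 = 25.675 kHz.
75.9 kHz mod fs = 24.55 kHz.
24.55 kHz ≤ fs/2 = 25.675 kHz, appears at 24.55 kHz.
130.75 kHz mod fs = 28.05 kHz.
28.05 kHz > fs/2 = 25.675 kHz, folds to fs − 28.05 kHz = 23.3 kHz.
185.95 kHz mod fs = 31.9 kHz.
31.9 kHz > fs/2 = 25.675 kHz, folds to fs − 31.9 kHz = 19.45 kHz.
88.85 kHz mod fs = 37.5 kHz.
37.5 kHz > fs/2 = 25.675 kHz, folds to fs − 37.5 kHz = 13.85 kHz.
Distinct values: {13.85 kHz, 19.45 kHz, 23.3 kHz, 24.55 kHz} → 4.

4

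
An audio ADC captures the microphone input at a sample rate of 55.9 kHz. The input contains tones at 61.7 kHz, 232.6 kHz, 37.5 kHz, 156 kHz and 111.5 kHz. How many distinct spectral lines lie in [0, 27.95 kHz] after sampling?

5

fs/2 = 27.95 kHz.
61.7 kHz mod fs = 5.8 kHz.
5.8 kHz ≤ fs/2 = 27.95 kHz, appears at 5.8 kHz.
232.6 kHz mod fs = 9 kHz.
9 kHz ≤ fs/2 = 27.95 kHz, appears at 9 kHz.
37.5 kHz > fs/2 = 27.95 kHz, folds to fs − 37.5 kHz = 18.4 kHz.
156 kHz mod fs = 44.2 kHz.
44.2 kHz > fs/2 = 27.95 kHz, folds to fs − 44.2 kHz = 11.7 kHz.
111.5 kHz mod fs = 55.6 kHz.
55.6 kHz > fs/2 = 27.95 kHz, folds to fs − 55.6 kHz = 0.3 kHz.
Distinct values: {0.3 kHz, 5.8 kHz, 9 kHz, 11.7 kHz, 18.4 kHz} → 5.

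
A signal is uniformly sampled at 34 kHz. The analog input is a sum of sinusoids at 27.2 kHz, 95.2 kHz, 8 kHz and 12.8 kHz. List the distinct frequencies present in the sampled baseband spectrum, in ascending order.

6.8 kHz, 8 kHz, 12.8 kHz

fs/2 = 17 kHz.
27.2 kHz > fs/2 = 17 kHz, folds to fs − 27.2 kHz = 6.8 kHz.
95.2 kHz mod fs = 27.2 kHz.
27.2 kHz > fs/2 = 17 kHz, folds to fs − 27.2 kHz = 6.8 kHz.
8 kHz ≤ fs/2 = 17 kHz, passes unchanged.
12.8 kHz ≤ fs/2 = 17 kHz, passes unchanged.
Distinct values: {6.8 kHz, 8 kHz, 12.8 kHz}.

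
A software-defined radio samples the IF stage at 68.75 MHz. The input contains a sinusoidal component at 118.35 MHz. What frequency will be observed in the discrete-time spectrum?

19.15 MHz

118.35 MHz mod fs = 49.6 MHz.
49.6 MHz > fs/2 = 34.375 MHz, folds to fs − 49.6 MHz = 19.15 MHz.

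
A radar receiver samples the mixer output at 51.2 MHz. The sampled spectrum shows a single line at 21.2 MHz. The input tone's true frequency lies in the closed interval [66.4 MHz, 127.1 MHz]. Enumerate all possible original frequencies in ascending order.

Frequencies that alias to 21.2 MHz are k·fs ± 21.2 MHz for integer k ≥ 0.
k=0: 21.2 MHz.
k=1: 30 MHz, 72.4 MHz.
k=2: 81.2 MHz, 123.6 MHz.
k=3: 132.4 MHz, 174.8 MHz.
Within [66.4 MHz, 127.1 MHz]: 72.4 MHz, 81.2 MHz, 123.6 MHz.

72.4 MHz, 81.2 MHz, 123.6 MHz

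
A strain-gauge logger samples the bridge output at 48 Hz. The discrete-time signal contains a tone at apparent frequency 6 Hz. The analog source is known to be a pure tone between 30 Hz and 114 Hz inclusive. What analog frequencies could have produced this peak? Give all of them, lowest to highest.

42 Hz, 54 Hz, 90 Hz, 102 Hz

Frequencies that alias to 6 Hz are k·fs ± 6 Hz for integer k ≥ 0.
k=0: 6 Hz.
k=1: 42 Hz, 54 Hz.
k=2: 90 Hz, 102 Hz.
k=3: 138 Hz, 150 Hz.
Within [30 Hz, 114 Hz]: 42 Hz, 54 Hz, 90 Hz, 102 Hz.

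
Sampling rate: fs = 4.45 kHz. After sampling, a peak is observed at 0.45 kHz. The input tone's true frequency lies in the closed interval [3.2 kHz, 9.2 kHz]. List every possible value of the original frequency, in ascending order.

4 kHz, 4.9 kHz, 8.45 kHz

Frequencies that alias to 0.45 kHz are k·fs ± 0.45 kHz for integer k ≥ 0.
k=0: 0.45 kHz.
k=1: 4 kHz, 4.9 kHz.
k=2: 8.45 kHz, 9.35 kHz.
k=3: 12.9 kHz, 13.8 kHz.
Within [3.2 kHz, 9.2 kHz]: 4 kHz, 4.9 kHz, 8.45 kHz.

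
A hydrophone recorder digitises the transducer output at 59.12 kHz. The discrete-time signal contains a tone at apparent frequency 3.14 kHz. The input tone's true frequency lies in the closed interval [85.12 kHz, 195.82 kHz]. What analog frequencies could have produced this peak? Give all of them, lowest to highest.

Frequencies that alias to 3.14 kHz are k·fs ± 3.14 kHz for integer k ≥ 0.
k=0: 3.14 kHz.
k=1: 55.98 kHz, 62.26 kHz.
k=2: 115.1 kHz, 121.38 kHz.
k=3: 174.22 kHz, 180.5 kHz.
k=4: 233.34 kHz, 239.62 kHz.
Within [85.12 kHz, 195.82 kHz]: 115.1 kHz, 121.38 kHz, 174.22 kHz, 180.5 kHz.

115.1 kHz, 121.38 kHz, 174.22 kHz, 180.5 kHz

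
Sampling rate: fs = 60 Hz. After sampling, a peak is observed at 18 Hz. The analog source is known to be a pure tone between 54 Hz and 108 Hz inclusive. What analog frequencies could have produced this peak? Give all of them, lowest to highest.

Frequencies that alias to 18 Hz are k·fs ± 18 Hz for integer k ≥ 0.
k=0: 18 Hz.
k=1: 42 Hz, 78 Hz.
k=2: 102 Hz, 138 Hz.
k=3: 162 Hz, 198 Hz.
Within [54 Hz, 108 Hz]: 78 Hz, 102 Hz.

78 Hz, 102 Hz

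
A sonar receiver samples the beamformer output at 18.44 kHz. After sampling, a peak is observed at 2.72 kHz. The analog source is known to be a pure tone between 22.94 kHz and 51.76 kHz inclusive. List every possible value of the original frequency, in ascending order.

Frequencies that alias to 2.72 kHz are k·fs ± 2.72 kHz for integer k ≥ 0.
k=0: 2.72 kHz.
k=1: 15.72 kHz, 21.16 kHz.
k=2: 34.16 kHz, 39.6 kHz.
k=3: 52.6 kHz, 58.04 kHz.
Within [22.94 kHz, 51.76 kHz]: 34.16 kHz, 39.6 kHz.

34.16 kHz, 39.6 kHz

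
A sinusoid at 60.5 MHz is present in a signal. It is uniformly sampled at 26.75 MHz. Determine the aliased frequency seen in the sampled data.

60.5 MHz mod fs = 7 MHz.
7 MHz ≤ fs/2 = 13.375 MHz, appears at 7 MHz.

7 MHz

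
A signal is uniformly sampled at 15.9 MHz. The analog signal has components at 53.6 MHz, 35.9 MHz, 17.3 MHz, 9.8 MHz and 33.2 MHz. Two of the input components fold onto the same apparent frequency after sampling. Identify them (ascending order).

17.3 MHz, 33.2 MHz

fs/2 = 7.95 MHz.
53.6 MHz mod fs = 5.9 MHz.
5.9 MHz ≤ fs/2 = 7.95 MHz, appears at 5.9 MHz.
35.9 MHz mod fs = 4.1 MHz.
4.1 MHz ≤ fs/2 = 7.95 MHz, appears at 4.1 MHz.
17.3 MHz mod fs = 1.4 MHz.
1.4 MHz ≤ fs/2 = 7.95 MHz, appears at 1.4 MHz.
9.8 MHz > fs/2 = 7.95 MHz, folds to fs − 9.8 MHz = 6.1 MHz.
33.2 MHz mod fs = 1.4 MHz.
1.4 MHz ≤ fs/2 = 7.95 MHz, appears at 1.4 MHz.
17.3 MHz and 33.2 MHz both map to 1.4 MHz.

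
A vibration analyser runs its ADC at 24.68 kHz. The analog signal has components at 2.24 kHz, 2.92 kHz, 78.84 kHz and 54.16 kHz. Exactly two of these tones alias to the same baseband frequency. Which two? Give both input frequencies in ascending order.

54.16 kHz, 78.84 kHz

fs/2 = 12.34 kHz.
2.24 kHz ≤ fs/2 = 12.34 kHz, passes unchanged.
2.92 kHz ≤ fs/2 = 12.34 kHz, passes unchanged.
78.84 kHz mod fs = 4.8 kHz.
4.8 kHz ≤ fs/2 = 12.34 kHz, appears at 4.8 kHz.
54.16 kHz mod fs = 4.8 kHz.
4.8 kHz ≤ fs/2 = 12.34 kHz, appears at 4.8 kHz.
54.16 kHz and 78.84 kHz both map to 4.8 kHz.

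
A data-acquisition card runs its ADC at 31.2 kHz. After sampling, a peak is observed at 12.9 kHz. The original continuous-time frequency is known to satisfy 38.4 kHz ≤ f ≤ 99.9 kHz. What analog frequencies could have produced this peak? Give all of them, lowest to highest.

44.1 kHz, 49.5 kHz, 75.3 kHz, 80.7 kHz

Frequencies that alias to 12.9 kHz are k·fs ± 12.9 kHz for integer k ≥ 0.
k=0: 12.9 kHz.
k=1: 18.3 kHz, 44.1 kHz.
k=2: 49.5 kHz, 75.3 kHz.
k=3: 80.7 kHz, 106.5 kHz.
k=4: 111.9 kHz, 137.7 kHz.
Within [38.4 kHz, 99.9 kHz]: 44.1 kHz, 49.5 kHz, 75.3 kHz, 80.7 kHz.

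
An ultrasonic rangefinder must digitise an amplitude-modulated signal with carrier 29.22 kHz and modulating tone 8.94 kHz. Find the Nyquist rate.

AM sidebands sit at fc ± fm = 20.28 kHz and 38.16 kHz.
Highest-frequency component: 38.16 kHz.
Nyquist rate = 2 × 38.16 kHz = 76.32 kHz.

76.32 kHz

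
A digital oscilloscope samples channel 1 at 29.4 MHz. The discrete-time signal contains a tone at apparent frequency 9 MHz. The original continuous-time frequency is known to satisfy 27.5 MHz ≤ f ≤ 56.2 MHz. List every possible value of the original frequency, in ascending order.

Frequencies that alias to 9 MHz are k·fs ± 9 MHz for integer k ≥ 0.
k=0: 9 MHz.
k=1: 20.4 MHz, 38.4 MHz.
k=2: 49.8 MHz, 67.8 MHz.
k=3: 79.2 MHz, 97.2 MHz.
Within [27.5 MHz, 56.2 MHz]: 38.4 MHz, 49.8 MHz.

38.4 MHz, 49.8 MHz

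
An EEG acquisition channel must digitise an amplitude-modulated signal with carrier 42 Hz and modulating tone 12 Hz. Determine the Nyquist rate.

108 Hz

AM sidebands sit at fc ± fm = 30 Hz and 54 Hz.
Highest-frequency component: 54 Hz.
Nyquist rate = 2 × 54 Hz = 108 Hz.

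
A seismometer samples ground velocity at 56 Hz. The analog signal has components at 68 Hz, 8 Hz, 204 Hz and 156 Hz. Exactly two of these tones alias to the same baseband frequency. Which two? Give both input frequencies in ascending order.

68 Hz, 156 Hz

fs/2 = 28 Hz.
68 Hz mod fs = 12 Hz.
12 Hz ≤ fs/2 = 28 Hz, appears at 12 Hz.
8 Hz ≤ fs/2 = 28 Hz, passes unchanged.
204 Hz mod fs = 36 Hz.
36 Hz > fs/2 = 28 Hz, folds to fs − 36 Hz = 20 Hz.
156 Hz mod fs = 44 Hz.
44 Hz > fs/2 = 28 Hz, folds to fs − 44 Hz = 12 Hz.
68 Hz and 156 Hz both map to 12 Hz.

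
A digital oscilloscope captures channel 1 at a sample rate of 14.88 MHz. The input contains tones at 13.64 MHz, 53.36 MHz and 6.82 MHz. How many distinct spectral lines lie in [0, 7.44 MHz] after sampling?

fs/2 = 7.44 MHz.
13.64 MHz > fs/2 = 7.44 MHz, folds to fs − 13.64 MHz = 1.24 MHz.
53.36 MHz mod fs = 8.72 MHz.
8.72 MHz > fs/2 = 7.44 MHz, folds to fs − 8.72 MHz = 6.16 MHz.
6.82 MHz ≤ fs/2 = 7.44 MHz, passes unchanged.
Distinct values: {1.24 MHz, 6.16 MHz, 6.82 MHz} → 3.

3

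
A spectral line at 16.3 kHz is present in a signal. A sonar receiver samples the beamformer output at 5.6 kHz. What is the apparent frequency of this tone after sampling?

16.3 kHz mod fs = 5.1 kHz.
5.1 kHz > fs/2 = 2.8 kHz, folds to fs − 5.1 kHz = 0.5 kHz.

0.5 kHz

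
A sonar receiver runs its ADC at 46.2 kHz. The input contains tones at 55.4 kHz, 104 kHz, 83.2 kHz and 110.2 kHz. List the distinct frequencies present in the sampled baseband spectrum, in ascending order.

9.2 kHz, 11.6 kHz, 17.8 kHz

fs/2 = 23.1 kHz.
55.4 kHz mod fs = 9.2 kHz.
9.2 kHz ≤ fs/2 = 23.1 kHz, appears at 9.2 kHz.
104 kHz mod fs = 11.6 kHz.
11.6 kHz ≤ fs/2 = 23.1 kHz, appears at 11.6 kHz.
83.2 kHz mod fs = 37 kHz.
37 kHz > fs/2 = 23.1 kHz, folds to fs − 37 kHz = 9.2 kHz.
110.2 kHz mod fs = 17.8 kHz.
17.8 kHz ≤ fs/2 = 23.1 kHz, appears at 17.8 kHz.
Distinct values: {9.2 kHz, 11.6 kHz, 17.8 kHz}.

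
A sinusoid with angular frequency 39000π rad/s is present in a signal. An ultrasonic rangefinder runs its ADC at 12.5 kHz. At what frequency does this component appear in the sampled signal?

5.5 kHz

ω = 39000π rad/s → f = ω/(2π) = 19500 Hz = 19.5 kHz.
19.5 kHz mod fs = 7 kHz.
7 kHz > fs/2 = 6.25 kHz, folds to fs − 7 kHz = 5.5 kHz.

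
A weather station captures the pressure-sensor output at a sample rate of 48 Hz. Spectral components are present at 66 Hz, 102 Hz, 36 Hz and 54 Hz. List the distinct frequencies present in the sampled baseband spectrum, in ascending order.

fs/2 = 24 Hz.
66 Hz mod fs = 18 Hz.
18 Hz ≤ fs/2 = 24 Hz, appears at 18 Hz.
102 Hz mod fs = 6 Hz.
6 Hz ≤ fs/2 = 24 Hz, appears at 6 Hz.
36 Hz > fs/2 = 24 Hz, folds to fs − 36 Hz = 12 Hz.
54 Hz mod fs = 6 Hz.
6 Hz ≤ fs/2 = 24 Hz, appears at 6 Hz.
Distinct values: {6 Hz, 12 Hz, 18 Hz}.

6 Hz, 12 Hz, 18 Hz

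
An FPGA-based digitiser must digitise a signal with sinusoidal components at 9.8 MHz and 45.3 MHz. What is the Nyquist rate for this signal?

90.6 MHz

Highest-frequency component: 45.3 MHz.
Nyquist rate = 2 × 45.3 MHz = 90.6 MHz.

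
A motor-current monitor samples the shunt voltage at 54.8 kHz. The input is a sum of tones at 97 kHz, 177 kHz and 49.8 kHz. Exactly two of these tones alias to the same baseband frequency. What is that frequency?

12.6 kHz

fs/2 = 27.4 kHz.
97 kHz mod fs = 42.2 kHz.
42.2 kHz > fs/2 = 27.4 kHz, folds to fs − 42.2 kHz = 12.6 kHz.
177 kHz mod fs = 12.6 kHz.
12.6 kHz ≤ fs/2 = 27.4 kHz, appears at 12.6 kHz.
49.8 kHz > fs/2 = 27.4 kHz, folds to fs − 49.8 kHz = 5 kHz.
97 kHz and 177 kHz both map to 12.6 kHz.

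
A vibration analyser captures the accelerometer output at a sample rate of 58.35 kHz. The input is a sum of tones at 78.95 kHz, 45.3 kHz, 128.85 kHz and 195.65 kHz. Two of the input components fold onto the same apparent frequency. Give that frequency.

fs/2 = 29.175 kHz.
78.95 kHz mod fs = 20.6 kHz.
20.6 kHz ≤ fs/2 = 29.175 kHz, appears at 20.6 kHz.
45.3 kHz > fs/2 = 29.175 kHz, folds to fs − 45.3 kHz = 13.05 kHz.
128.85 kHz mod fs = 12.15 kHz.
12.15 kHz ≤ fs/2 = 29.175 kHz, appears at 12.15 kHz.
195.65 kHz mod fs = 20.6 kHz.
20.6 kHz ≤ fs/2 = 29.175 kHz, appears at 20.6 kHz.
78.95 kHz and 195.65 kHz both map to 20.6 kHz.

20.6 kHz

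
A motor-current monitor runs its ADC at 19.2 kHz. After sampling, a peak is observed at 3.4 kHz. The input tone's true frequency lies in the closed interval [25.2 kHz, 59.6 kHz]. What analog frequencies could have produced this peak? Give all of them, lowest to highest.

35 kHz, 41.8 kHz, 54.2 kHz

Frequencies that alias to 3.4 kHz are k·fs ± 3.4 kHz for integer k ≥ 0.
k=0: 3.4 kHz.
k=1: 15.8 kHz, 22.6 kHz.
k=2: 35 kHz, 41.8 kHz.
k=3: 54.2 kHz, 61 kHz.
k=4: 73.4 kHz, 80.2 kHz.
Within [25.2 kHz, 59.6 kHz]: 35 kHz, 41.8 kHz, 54.2 kHz.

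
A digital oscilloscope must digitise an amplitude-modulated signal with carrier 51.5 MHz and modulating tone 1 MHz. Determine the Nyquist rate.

AM sidebands sit at fc ± fm = 50.5 MHz and 52.5 MHz.
Highest-frequency component: 52.5 MHz.
Nyquist rate = 2 × 52.5 MHz = 105 MHz.

105 MHz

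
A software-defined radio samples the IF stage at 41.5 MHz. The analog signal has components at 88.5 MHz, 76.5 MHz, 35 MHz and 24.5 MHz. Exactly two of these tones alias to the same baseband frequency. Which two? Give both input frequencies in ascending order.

fs/2 = 20.75 MHz.
88.5 MHz mod fs = 5.5 MHz.
5.5 MHz ≤ fs/2 = 20.75 MHz, appears at 5.5 MHz.
76.5 MHz mod fs = 35 MHz.
35 MHz > fs/2 = 20.75 MHz, folds to fs − 35 MHz = 6.5 MHz.
35 MHz > fs/2 = 20.75 MHz, folds to fs − 35 MHz = 6.5 MHz.
24.5 MHz > fs/2 = 20.75 MHz, folds to fs − 24.5 MHz = 17 MHz.
35 MHz and 76.5 MHz both map to 6.5 MHz.

35 MHz, 76.5 MHz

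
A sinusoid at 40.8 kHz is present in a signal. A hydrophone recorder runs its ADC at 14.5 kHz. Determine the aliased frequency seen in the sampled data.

40.8 kHz mod fs = 11.8 kHz.
11.8 kHz > fs/2 = 7.25 kHz, folds to fs − 11.8 kHz = 2.7 kHz.

2.7 kHz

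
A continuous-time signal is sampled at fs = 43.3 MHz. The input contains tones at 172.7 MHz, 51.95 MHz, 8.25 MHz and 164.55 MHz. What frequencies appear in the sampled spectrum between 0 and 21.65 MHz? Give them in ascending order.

0.5 MHz, 8.25 MHz, 8.65 MHz

fs/2 = 21.65 MHz.
172.7 MHz mod fs = 42.8 MHz.
42.8 MHz > fs/2 = 21.65 MHz, folds to fs − 42.8 MHz = 0.5 MHz.
51.95 MHz mod fs = 8.65 MHz.
8.65 MHz ≤ fs/2 = 21.65 MHz, appears at 8.65 MHz.
8.25 MHz ≤ fs/2 = 21.65 MHz, passes unchanged.
164.55 MHz mod fs = 34.65 MHz.
34.65 MHz > fs/2 = 21.65 MHz, folds to fs − 34.65 MHz = 8.65 MHz.
Distinct values: {0.5 MHz, 8.25 MHz, 8.65 MHz}.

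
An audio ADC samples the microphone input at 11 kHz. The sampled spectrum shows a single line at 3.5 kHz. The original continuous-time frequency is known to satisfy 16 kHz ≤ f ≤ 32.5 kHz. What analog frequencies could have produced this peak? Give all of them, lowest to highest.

18.5 kHz, 25.5 kHz, 29.5 kHz

Frequencies that alias to 3.5 kHz are k·fs ± 3.5 kHz for integer k ≥ 0.
k=0: 3.5 kHz.
k=1: 7.5 kHz, 14.5 kHz.
k=2: 18.5 kHz, 25.5 kHz.
k=3: 29.5 kHz, 36.5 kHz.
k=4: 40.5 kHz, 47.5 kHz.
Within [16 kHz, 32.5 kHz]: 18.5 kHz, 25.5 kHz, 29.5 kHz.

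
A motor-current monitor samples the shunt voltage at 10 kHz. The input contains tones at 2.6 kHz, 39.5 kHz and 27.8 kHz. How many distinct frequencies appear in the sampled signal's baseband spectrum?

fs/2 = 5 kHz.
2.6 kHz ≤ fs/2 = 5 kHz, passes unchanged.
39.5 kHz mod fs = 9.5 kHz.
9.5 kHz > fs/2 = 5 kHz, folds to fs − 9.5 kHz = 0.5 kHz.
27.8 kHz mod fs = 7.8 kHz.
7.8 kHz > fs/2 = 5 kHz, folds to fs − 7.8 kHz = 2.2 kHz.
Distinct values: {0.5 kHz, 2.2 kHz, 2.6 kHz} → 3.

3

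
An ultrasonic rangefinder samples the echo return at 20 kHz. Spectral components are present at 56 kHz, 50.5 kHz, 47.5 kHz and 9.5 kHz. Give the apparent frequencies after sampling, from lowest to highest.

fs/2 = 10 kHz.
56 kHz mod fs = 16 kHz.
16 kHz > fs/2 = 10 kHz, folds to fs − 16 kHz = 4 kHz.
50.5 kHz mod fs = 10.5 kHz.
10.5 kHz > fs/2 = 10 kHz, folds to fs − 10.5 kHz = 9.5 kHz.
47.5 kHz mod fs = 7.5 kHz.
7.5 kHz ≤ fs/2 = 10 kHz, appears at 7.5 kHz.
9.5 kHz ≤ fs/2 = 10 kHz, passes unchanged.
Distinct values: {4 kHz, 7.5 kHz, 9.5 kHz}.

4 kHz, 7.5 kHz, 9.5 kHz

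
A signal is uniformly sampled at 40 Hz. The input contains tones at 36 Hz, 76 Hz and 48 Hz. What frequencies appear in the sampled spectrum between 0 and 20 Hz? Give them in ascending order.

fs/2 = 20 Hz.
36 Hz > fs/2 = 20 Hz, folds to fs − 36 Hz = 4 Hz.
76 Hz mod fs = 36 Hz.
36 Hz > fs/2 = 20 Hz, folds to fs − 36 Hz = 4 Hz.
48 Hz mod fs = 8 Hz.
8 Hz ≤ fs/2 = 20 Hz, appears at 8 Hz.
Distinct values: {4 Hz, 8 Hz}.

4 Hz, 8 Hz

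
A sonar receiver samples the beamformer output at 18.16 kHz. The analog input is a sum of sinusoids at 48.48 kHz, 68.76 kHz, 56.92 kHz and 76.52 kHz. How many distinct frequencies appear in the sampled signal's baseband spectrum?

3

fs/2 = 9.08 kHz.
48.48 kHz mod fs = 12.16 kHz.
12.16 kHz > fs/2 = 9.08 kHz, folds to fs − 12.16 kHz = 6 kHz.
68.76 kHz mod fs = 14.28 kHz.
14.28 kHz > fs/2 = 9.08 kHz, folds to fs − 14.28 kHz = 3.88 kHz.
56.92 kHz mod fs = 2.44 kHz.
2.44 kHz ≤ fs/2 = 9.08 kHz, appears at 2.44 kHz.
76.52 kHz mod fs = 3.88 kHz.
3.88 kHz ≤ fs/2 = 9.08 kHz, appears at 3.88 kHz.
Distinct values: {2.44 kHz, 3.88 kHz, 6 kHz} → 3.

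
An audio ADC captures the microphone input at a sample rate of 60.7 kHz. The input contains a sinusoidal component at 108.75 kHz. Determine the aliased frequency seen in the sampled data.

108.75 kHz mod fs = 48.05 kHz.
48.05 kHz > fs/2 = 30.35 kHz, folds to fs − 48.05 kHz = 12.65 kHz.

12.65 kHz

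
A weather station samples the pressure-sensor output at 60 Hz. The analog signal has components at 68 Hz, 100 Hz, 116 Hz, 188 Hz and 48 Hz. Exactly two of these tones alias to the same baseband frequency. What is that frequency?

fs/2 = 30 Hz.
68 Hz mod fs = 8 Hz.
8 Hz ≤ fs/2 = 30 Hz, appears at 8 Hz.
100 Hz mod fs = 40 Hz.
40 Hz > fs/2 = 30 Hz, folds to fs − 40 Hz = 20 Hz.
116 Hz mod fs = 56 Hz.
56 Hz > fs/2 = 30 Hz, folds to fs − 56 Hz = 4 Hz.
188 Hz mod fs = 8 Hz.
8 Hz ≤ fs/2 = 30 Hz, appears at 8 Hz.
48 Hz > fs/2 = 30 Hz, folds to fs − 48 Hz = 12 Hz.
68 Hz and 188 Hz both map to 8 Hz.

8 Hz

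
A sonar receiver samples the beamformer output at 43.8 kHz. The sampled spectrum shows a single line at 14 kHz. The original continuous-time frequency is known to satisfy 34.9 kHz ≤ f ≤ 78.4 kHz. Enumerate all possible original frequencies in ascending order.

Frequencies that alias to 14 kHz are k·fs ± 14 kHz for integer k ≥ 0.
k=0: 14 kHz.
k=1: 29.8 kHz, 57.8 kHz.
k=2: 73.6 kHz, 101.6 kHz.
k=3: 117.4 kHz, 145.4 kHz.
Within [34.9 kHz, 78.4 kHz]: 57.8 kHz, 73.6 kHz.

57.8 kHz, 73.6 kHz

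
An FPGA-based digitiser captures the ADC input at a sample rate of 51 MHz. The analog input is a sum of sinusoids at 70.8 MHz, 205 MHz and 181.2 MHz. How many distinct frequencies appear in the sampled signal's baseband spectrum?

3

fs/2 = 25.5 MHz.
70.8 MHz mod fs = 19.8 MHz.
19.8 MHz ≤ fs/2 = 25.5 MHz, appears at 19.8 MHz.
205 MHz mod fs = 1 MHz.
1 MHz ≤ fs/2 = 25.5 MHz, appears at 1 MHz.
181.2 MHz mod fs = 28.2 MHz.
28.2 MHz > fs/2 = 25.5 MHz, folds to fs − 28.2 MHz = 22.8 MHz.
Distinct values: {1 MHz, 19.8 MHz, 22.8 MHz} → 3.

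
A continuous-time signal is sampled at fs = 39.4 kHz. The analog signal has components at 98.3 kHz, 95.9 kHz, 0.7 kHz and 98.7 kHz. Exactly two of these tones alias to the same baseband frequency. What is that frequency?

fs/2 = 19.7 kHz.
98.3 kHz mod fs = 19.5 kHz.
19.5 kHz ≤ fs/2 = 19.7 kHz, appears at 19.5 kHz.
95.9 kHz mod fs = 17.1 kHz.
17.1 kHz ≤ fs/2 = 19.7 kHz, appears at 17.1 kHz.
0.7 kHz ≤ fs/2 = 19.7 kHz, passes unchanged.
98.7 kHz mod fs = 19.9 kHz.
19.9 kHz > fs/2 = 19.7 kHz, folds to fs − 19.9 kHz = 19.5 kHz.
98.3 kHz and 98.7 kHz both map to 19.5 kHz.

19.5 kHz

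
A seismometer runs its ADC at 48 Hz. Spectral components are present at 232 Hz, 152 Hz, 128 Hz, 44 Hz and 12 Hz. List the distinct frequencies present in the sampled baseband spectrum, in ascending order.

fs/2 = 24 Hz.
232 Hz mod fs = 40 Hz.
40 Hz > fs/2 = 24 Hz, folds to fs − 40 Hz = 8 Hz.
152 Hz mod fs = 8 Hz.
8 Hz ≤ fs/2 = 24 Hz, appears at 8 Hz.
128 Hz mod fs = 32 Hz.
32 Hz > fs/2 = 24 Hz, folds to fs − 32 Hz = 16 Hz.
44 Hz > fs/2 = 24 Hz, folds to fs − 44 Hz = 4 Hz.
12 Hz ≤ fs/2 = 24 Hz, passes unchanged.
Distinct values: {4 Hz, 8 Hz, 12 Hz, 16 Hz}.

4 Hz, 8 Hz, 12 Hz, 16 Hz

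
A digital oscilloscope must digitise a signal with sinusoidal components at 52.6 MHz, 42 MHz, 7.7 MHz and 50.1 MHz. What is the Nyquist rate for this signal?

Highest-frequency component: 52.6 MHz.
Nyquist rate = 2 × 52.6 MHz = 105.2 MHz.

105.2 MHz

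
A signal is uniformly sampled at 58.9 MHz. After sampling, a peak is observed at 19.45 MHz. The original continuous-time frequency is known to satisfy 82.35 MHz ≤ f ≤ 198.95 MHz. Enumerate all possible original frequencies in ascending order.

Frequencies that alias to 19.45 MHz are k·fs ± 19.45 MHz for integer k ≥ 0.
k=0: 19.45 MHz.
k=1: 39.45 MHz, 78.35 MHz.
k=2: 98.35 MHz, 137.25 MHz.
k=3: 157.25 MHz, 196.15 MHz.
k=4: 216.15 MHz, 255.05 MHz.
Within [82.35 MHz, 198.95 MHz]: 98.35 MHz, 137.25 MHz, 157.25 MHz, 196.15 MHz.

98.35 MHz, 137.25 MHz, 157.25 MHz, 196.15 MHz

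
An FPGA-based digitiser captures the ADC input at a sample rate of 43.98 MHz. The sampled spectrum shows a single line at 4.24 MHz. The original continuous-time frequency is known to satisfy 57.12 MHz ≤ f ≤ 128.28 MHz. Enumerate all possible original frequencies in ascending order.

83.72 MHz, 92.2 MHz, 127.7 MHz

Frequencies that alias to 4.24 MHz are k·fs ± 4.24 MHz for integer k ≥ 0.
k=0: 4.24 MHz.
k=1: 39.74 MHz, 48.22 MHz.
k=2: 83.72 MHz, 92.2 MHz.
k=3: 127.7 MHz, 136.18 MHz.
k=4: 171.68 MHz, 180.16 MHz.
Within [57.12 MHz, 128.28 MHz]: 83.72 MHz, 92.2 MHz, 127.7 MHz.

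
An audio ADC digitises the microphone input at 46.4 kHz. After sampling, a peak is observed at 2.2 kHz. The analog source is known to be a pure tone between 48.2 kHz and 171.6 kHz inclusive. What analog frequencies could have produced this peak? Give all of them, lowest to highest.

48.6 kHz, 90.6 kHz, 95 kHz, 137 kHz, 141.4 kHz

Frequencies that alias to 2.2 kHz are k·fs ± 2.2 kHz for integer k ≥ 0.
k=0: 2.2 kHz.
k=1: 44.2 kHz, 48.6 kHz.
k=2: 90.6 kHz, 95 kHz.
k=3: 137 kHz, 141.4 kHz.
k=4: 183.4 kHz, 187.8 kHz.
Within [48.2 kHz, 171.6 kHz]: 48.6 kHz, 90.6 kHz, 95 kHz, 137 kHz, 141.4 kHz.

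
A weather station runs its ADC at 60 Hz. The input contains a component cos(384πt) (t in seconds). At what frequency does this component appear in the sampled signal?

12 Hz

ω = 384π rad/s → f = ω/(2π) = 192 Hz.
192 Hz mod fs = 12 Hz.
12 Hz ≤ fs/2 = 30 Hz, appears at 12 Hz.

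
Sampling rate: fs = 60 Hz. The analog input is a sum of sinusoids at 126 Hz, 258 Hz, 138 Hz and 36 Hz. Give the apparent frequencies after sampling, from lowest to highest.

6 Hz, 18 Hz, 24 Hz

fs/2 = 30 Hz.
126 Hz mod fs = 6 Hz.
6 Hz ≤ fs/2 = 30 Hz, appears at 6 Hz.
258 Hz mod fs = 18 Hz.
18 Hz ≤ fs/2 = 30 Hz, appears at 18 Hz.
138 Hz mod fs = 18 Hz.
18 Hz ≤ fs/2 = 30 Hz, appears at 18 Hz.
36 Hz > fs/2 = 30 Hz, folds to fs − 36 Hz = 24 Hz.
Distinct values: {6 Hz, 18 Hz, 24 Hz}.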